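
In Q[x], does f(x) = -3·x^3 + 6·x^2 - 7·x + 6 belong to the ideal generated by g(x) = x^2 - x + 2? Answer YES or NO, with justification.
NO

In Q[x] the ideal (g) consists of all multiples of g, so f ∈ (g) iff g | f, i.e. iff the remainder of f on division by g is 0. Divide f by g (g is monic, so eliminate the leading term of the running remainder at each step):
  leading term -3·x^3: subtract (-3·x)·g(x) = -3·x^3 + 3·x^2 - 6·x, leaving 3·x^2 - x + 6
  leading term 3·x^2: subtract (3)·g(x) = 3·x^2 - 3·x + 6, leaving 2·x
The remainder r(x) = 2·x ≠ 0 (and deg r < deg g), so g ∤ f, i.e. f ∉ (g).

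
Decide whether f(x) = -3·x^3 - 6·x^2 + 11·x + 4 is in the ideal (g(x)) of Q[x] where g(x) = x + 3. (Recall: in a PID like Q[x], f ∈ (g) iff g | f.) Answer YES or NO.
In Q[x] the ideal (g) consists of all multiples of g, so f ∈ (g) iff g | f, i.e. iff the remainder of f on division by g is 0. Divide f by g (g is monic, so eliminate the leading term of the running remainder at each step):
  leading term -3·x^3: subtract (-3·x^2)·g(x) = -3·x^3 - 9·x^2, leaving 3·x^2 + 11·x + 4
  leading term 3·x^2: subtract (3·x)·g(x) = 3·x^2 + 9·x, leaving 2·x + 4
  leading term 2·x: subtract (2)·g(x) = 2·x + 6, leaving -2
The remainder r(x) = -2 ≠ 0 (and deg r < deg g), so g ∤ f, i.e. f ∉ (g).

Final answer: NO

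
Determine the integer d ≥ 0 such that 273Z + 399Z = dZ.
(273, 399) = (21); d = 21

In the PID Z, (a, b) is generated by gcd(a, b). Compute gcd(399, 273) with the extended Euclidean algorithm, tracking rows (r, s, t) with s·399 + t·273 = r:
  row A: (399, 1, 0)   [1·399 + 0·273 = 399]
  row B: (273, 0, 1)   [0·399 + 1·273 = 273]
  399 = 1·273 + 126   → row C = row A − 1·row B = (126, 1, −1)   [check: 1·399 − 1·273 = 126]
  273 = 2·126 + 21   → row D = row B − 2·row C = (21, −2, 3)   [check: −2·399 + 3·273 = 21]
  126 = 6·21 + 0   → remainder 0, stop. gcd = 21 (last nonzero row D).
So gcd(273, 399) = 21, with Bézout identity −2·399 + 3·273 = 21. Containment (⊇): the Bézout identity exhibits 21 as an element of (273, 399), giving (21) ⊆ (273, 399). Containment (⊆): since 21 | 273 and 21 | 399 (273 = 21·13, 399 = 21·19), every Z-linear combination of 273 and 399 is divisible by 21, so (273, 399) ⊆ (21). Therefore (273, 399) = (21), d = 21.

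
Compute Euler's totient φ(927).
φ(927) = 612

φ is multiplicative, with φ(p^e) = p^e − p^(e−1). Factorise 927 = 3^2 · 103. Then
  φ(927) = (3^2 − 3^1) · (103 − 1) = 6 · 102 = 612.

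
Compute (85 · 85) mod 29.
Reduce the factors first: 85 ≡ 27, 85 ≡ 27 (mod 29), so 85 · 85 ≡ 27 · 27 (mod 29). 27 · 27 = 729. Dividing by 29: 729 = 25·29 + 4. So (85 · 85) mod 29 = 4.

Final answer: 4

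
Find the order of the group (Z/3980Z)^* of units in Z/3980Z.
(Z/3980Z)^* consists of the classes a with gcd(a, 3980) = 1, so its order is φ(3980). φ is multiplicative, with φ(p^e) = p^e − p^(e−1). Factorise 3980 = 2^2 · 5 · 199. Then
  φ(3980) = (2^2 − 2^1) · (5 − 1) · (199 − 1) = 2 · 4 · 198 = 1584.
Thus |(Z/3980Z)^*| = 1584.

Final answer: |(Z/3980Z)^*| = 1584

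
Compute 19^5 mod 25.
24

Use repeated squaring. Binary(5) = 101. Walk through the bits of the exponent 5 left-to-right: at each bit after the leading one, square the running value, then multiply by 19 if the bit is 1 (always reducing mod 25):
  bit 1 = 1 (leading): start with 19.
  bit 2 = 0: square 19^2 = 361 ≡ 11 (mod 25).
  bit 3 = 1: square 11^2 = 121 ≡ 21; bit is 1, so multiply 21·19 = 399 ≡ 24 (mod 25).
Final value: 19^5 ≡ 24 (mod 25).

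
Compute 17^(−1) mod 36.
17^(−1) ≡ 17 (mod 36)

Apply the extended Euclidean algorithm to (36, 17), tracking rows (r, s, t) with s·36 + t·17 = r. Each division r_prev = q·r_cur + r_new produces the new row as (previous row) − q·(current row):
  row A: (36, 1, 0)   [1·36 + 0·17 = 36]
  row B: (17, 0, 1)   [0·36 + 1·17 = 17]
  36 = 2·17 + 2   → row C = row A − 2·row B = (2, 1, −2)   [check: 1·36 − 2·17 = 2]
  17 = 8·2 + 1   → row D = row B − 8·row C = (1, −8, 17)   [check: −8·36 + 17·17 = 1]
  2 = 2·1 + 0   → remainder 0, stop. gcd = 1 (last nonzero row D).
The gcd is 1, so 17 is invertible mod 36. The last nonzero row gives −8·36 + 17·17 = 1, so t = 17. So 17^(−1) ≡ 17 (mod 36). Verify: 17 · 17 = 289 ≡ 1 (mod 36). ✓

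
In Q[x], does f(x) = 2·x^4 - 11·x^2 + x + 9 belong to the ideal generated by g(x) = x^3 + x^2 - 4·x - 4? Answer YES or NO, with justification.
NO

In Q[x] the ideal (g) consists of all multiples of g, so f ∈ (g) iff g | f, i.e. iff the remainder of f on division by g is 0. Divide f by g (g is monic, so eliminate the leading term of the running remainder at each step):
  leading term 2·x^4: subtract (2·x)·g(x) = 2·x^4 + 2·x^3 - 8·x^2 - 8·x, leaving -2·x^3 - 3·x^2 + 9·x + 9
  leading term -2·x^3: subtract (-2)·g(x) = -2·x^3 - 2·x^2 + 8·x + 8, leaving -x^2 + x + 1
The remainder r(x) = -x^2 + x + 1 ≠ 0 (and deg r < deg g), so g ∤ f, i.e. f ∉ (g).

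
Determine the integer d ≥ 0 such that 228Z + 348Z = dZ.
(228, 348) = (12); d = 12

In the PID Z, (a, b) is generated by gcd(a, b). Compute gcd(348, 228) with the extended Euclidean algorithm, tracking rows (r, s, t) with s·348 + t·228 = r:
  row A: (348, 1, 0)   [1·348 + 0·228 = 348]
  row B: (228, 0, 1)   [0·348 + 1·228 = 228]
  348 = 1·228 + 120   → row C = row A − 1·row B = (120, 1, −1)   [check: 1·348 − 1·228 = 120]
  228 = 1·120 + 108   → row D = row B − 1·row C = (108, −1, 2)   [check: −1·348 + 2·228 = 108]
  120 = 1·108 + 12   → row E = row C − 1·row D = (12, 2, −3)   [check: 2·348 − 3·228 = 12]
  108 = 9·12 + 0   → remainder 0, stop. gcd = 12 (last nonzero row E).
So gcd(228, 348) = 12, with Bézout identity 2·348 − 3·228 = 12. Containment (⊇): the Bézout identity exhibits 12 as an element of (228, 348), giving (12) ⊆ (228, 348). Containment (⊆): since 12 | 228 and 12 | 348 (228 = 12·19, 348 = 12·29), every Z-linear combination of 228 and 348 is divisible by 12, so (228, 348) ⊆ (12). Therefore (228, 348) = (12), d = 12.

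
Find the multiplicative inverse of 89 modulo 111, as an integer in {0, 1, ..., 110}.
Apply the extended Euclidean algorithm to (111, 89), tracking rows (r, s, t) with s·111 + t·89 = r. Each division r_prev = q·r_cur + r_new produces the new row as (previous row) − q·(current row):
  row A: (111, 1, 0)   [1·111 + 0·89 = 111]
  row B: (89, 0, 1)   [0·111 + 1·89 = 89]
  111 = 1·89 + 22   → row C = row A − 1·row B = (22, 1, −1)   [check: 1·111 − 1·89 = 22]
  89 = 4·22 + 1   → row D = row B − 4·row C = (1, −4, 5)   [check: −4·111 + 5·89 = 1]
  22 = 22·1 + 0   → remainder 0, stop. gcd = 1 (last nonzero row D).
The gcd is 1, so 89 is invertible mod 111. The last nonzero row gives −4·111 + 5·89 = 1, so t = 5. So 89^(−1) ≡ 5 (mod 111). Verify: 89 · 5 = 445 ≡ 1 (mod 111). ✓

Final answer: 89^(−1) ≡ 5 (mod 111)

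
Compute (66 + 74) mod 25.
Reduce the summands first: 66 ≡ 16, 74 ≡ 24 (mod 25), so 66 + 74 ≡ 16 + 24 (mod 25). 16 + 24 = 40; 40 = 1·25 + 15, so (66 + 74) mod 25 = 15.

Final answer: 15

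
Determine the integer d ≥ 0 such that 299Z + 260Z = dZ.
(299, 260) = (13); d = 13

In the PID Z, (a, b) is generated by gcd(a, b). Compute gcd(299, 260) with the extended Euclidean algorithm, tracking rows (r, s, t) with s·299 + t·260 = r:
  row A: (299, 1, 0)   [1·299 + 0·260 = 299]
  row B: (260, 0, 1)   [0·299 + 1·260 = 260]
  299 = 1·260 + 39   → row C = row A − 1·row B = (39, 1, −1)   [check: 1·299 − 1·260 = 39]
  260 = 6·39 + 26   → row D = row B − 6·row C = (26, −6, 7)   [check: −6·299 + 7·260 = 26]
  39 = 1·26 + 13   → row E = row C − 1·row D = (13, 7, −8)   [check: 7·299 − 8·260 = 13]
  26 = 2·13 + 0   → remainder 0, stop. gcd = 13 (last nonzero row E).
So gcd(299, 260) = 13, with Bézout identity 7·299 − 8·260 = 13. Containment (⊇): the Bézout identity exhibits 13 as an element of (299, 260), giving (13) ⊆ (299, 260). Containment (⊆): since 13 | 299 and 13 | 260 (299 = 13·23, 260 = 13·20), every Z-linear combination of 299 and 260 is divisible by 13, so (299, 260) ⊆ (13). Therefore (299, 260) = (13), d = 13.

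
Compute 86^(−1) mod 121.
Apply the extended Euclidean algorithm to (121, 86), tracking rows (r, s, t) with s·121 + t·86 = r. Each division r_prev = q·r_cur + r_new produces the new row as (previous row) − q·(current row):
  row A: (121, 1, 0)   [1·121 + 0·86 = 121]
  row B: (86, 0, 1)   [0·121 + 1·86 = 86]
  121 = 1·86 + 35   → row C = row A − 1·row B = (35, 1, −1)   [check: 1·121 − 1·86 = 35]
  86 = 2·35 + 16   → row D = row B − 2·row C = (16, −2, 3)   [check: −2·121 + 3·86 = 16]
  35 = 2·16 + 3   → row E = row C − 2·row D = (3, 5, −7)   [check: 5·121 − 7·86 = 3]
  16 = 5·3 + 1   → row F = row D − 5·row E = (1, −27, 38)   [check: −27·121 + 38·86 = 1]
  3 = 3·1 + 0   → remainder 0, stop. gcd = 1 (last nonzero row F).
The gcd is 1, so 86 is invertible mod 121. The last nonzero row gives −27·121 + 38·86 = 1, so t = 38. So 86^(−1) ≡ 38 (mod 121). Verify: 86 · 38 = 3268 ≡ 1 (mod 121). ✓

Final answer: 86^(−1) ≡ 38 (mod 121)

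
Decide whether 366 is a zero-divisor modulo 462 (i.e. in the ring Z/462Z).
gcd(366, 462) = 6 > 1, so 366 is not a unit in Z/462Z. In Z/nZ every nonzero non-unit is a zero-divisor: explicitly, take b = 462/gcd = 77 ≠ 0 (mod 462); then 366·77 = 28182 = 61·462, i.e. 366·77 ≡ 0 (mod 462). So 366 is a zero-divisor.

Final answer: YES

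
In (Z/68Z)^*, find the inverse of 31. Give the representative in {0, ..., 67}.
31^(−1) ≡ 11 (mod 68)

Apply the extended Euclidean algorithm to (68, 31), tracking rows (r, s, t) with s·68 + t·31 = r. Each division r_prev = q·r_cur + r_new produces the new row as (previous row) − q·(current row):
  row A: (68, 1, 0)   [1·68 + 0·31 = 68]
  row B: (31, 0, 1)   [0·68 + 1·31 = 31]
  68 = 2·31 + 6   → row C = row A − 2·row B = (6, 1, −2)   [check: 1·68 − 2·31 = 6]
  31 = 5·6 + 1   → row D = row B − 5·row C = (1, −5, 11)   [check: −5·68 + 11·31 = 1]
  6 = 6·1 + 0   → remainder 0, stop. gcd = 1 (last nonzero row D).
The gcd is 1, so 31 is invertible mod 68. The last nonzero row gives −5·68 + 11·31 = 1, so t = 11. So 31^(−1) ≡ 11 (mod 68). Verify: 31 · 11 = 341 ≡ 1 (mod 68). ✓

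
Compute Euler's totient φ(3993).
φ(3993) = 2420

φ is multiplicative, with φ(p^e) = p^e − p^(e−1). Factorise 3993 = 3 · 11^3. Then
  φ(3993) = (3 − 1) · (11^3 − 11^2) = 2 · 1210 = 2420.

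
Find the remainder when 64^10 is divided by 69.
Use repeated squaring. Binary(10) = 1010. Walk through the bits of the exponent 10 left-to-right: at each bit after the leading one, square the running value, then multiply by 64 if the bit is 1 (always reducing mod 69):
  bit 1 = 1 (leading): start with 64.
  bit 2 = 0: square 64^2 = 4096 ≡ 25 (mod 69).
  bit 3 = 1: square 25^2 = 625 ≡ 4; bit is 1, so multiply 4·64 = 256 ≡ 49 (mod 69).
  bit 4 = 0: square 49^2 = 2401 ≡ 55 (mod 69).
Final value: 64^10 ≡ 55 (mod 69).

Final answer: 55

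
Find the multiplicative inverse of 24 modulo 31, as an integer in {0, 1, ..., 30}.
Apply the extended Euclidean algorithm to (31, 24), tracking rows (r, s, t) with s·31 + t·24 = r. Each division r_prev = q·r_cur + r_new produces the new row as (previous row) − q·(current row):
  row A: (31, 1, 0)   [1·31 + 0·24 = 31]
  row B: (24, 0, 1)   [0·31 + 1·24 = 24]
  31 = 1·24 + 7   → row C = row A − 1·row B = (7, 1, −1)   [check: 1·31 − 1·24 = 7]
  24 = 3·7 + 3   → row D = row B − 3·row C = (3, −3, 4)   [check: −3·31 + 4·24 = 3]
  7 = 2·3 + 1   → row E = row C − 2·row D = (1, 7, −9)   [check: 7·31 − 9·24 = 1]
  3 = 3·1 + 0   → remainder 0, stop. gcd = 1 (last nonzero row E).
The gcd is 1, so 24 is invertible mod 31. The last nonzero row gives 7·31 − 9·24 = 1, so t = −9. So 24^(−1) ≡ −9 ≡ 22 (mod 31). Verify: 24 · 22 = 528 ≡ 1 (mod 31). ✓

Final answer: 24^(−1) ≡ 22 (mod 31)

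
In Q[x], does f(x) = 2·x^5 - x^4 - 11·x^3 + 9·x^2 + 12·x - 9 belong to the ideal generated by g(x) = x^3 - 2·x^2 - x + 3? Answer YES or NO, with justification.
In Q[x] the ideal (g) consists of all multiples of g, so f ∈ (g) iff g | f, i.e. iff the remainder of f on division by g is 0. Divide f by g (g is monic, so eliminate the leading term of the running remainder at each step):
  leading term 2·x^5: subtract (2·x^2)·g(x) = 2·x^5 - 4·x^4 - 2·x^3 + 6·x^2, leaving 3·x^4 - 9·x^3 + 3·x^2 + 12·x - 9
  leading term 3·x^4: subtract (3·x)·g(x) = 3·x^4 - 6·x^3 - 3·x^2 + 9·x, leaving -3·x^3 + 6·x^2 + 3·x - 9
  leading term -3·x^3: subtract (-3)·g(x) = -3·x^3 + 6·x^2 + 3·x - 9, leaving 0
The remainder is 0, so f(x) = g(x) · h(x) with h(x) = 2·x^2 + 3·x - 3. Hence g | f, i.e. f ∈ (g).

Final answer: YES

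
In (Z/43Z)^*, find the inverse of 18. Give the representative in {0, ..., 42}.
Apply the extended Euclidean algorithm to (43, 18), tracking rows (r, s, t) with s·43 + t·18 = r. Each division r_prev = q·r_cur + r_new produces the new row as (previous row) − q·(current row):
  row A: (43, 1, 0)   [1·43 + 0·18 = 43]
  row B: (18, 0, 1)   [0·43 + 1·18 = 18]
  43 = 2·18 + 7   → row C = row A − 2·row B = (7, 1, −2)   [check: 1·43 − 2·18 = 7]
  18 = 2·7 + 4   → row D = row B − 2·row C = (4, −2, 5)   [check: −2·43 + 5·18 = 4]
  7 = 1·4 + 3   → row E = row C − 1·row D = (3, 3, −7)   [check: 3·43 − 7·18 = 3]
  4 = 1·3 + 1   → row F = row D − 1·row E = (1, −5, 12)   [check: −5·43 + 12·18 = 1]
  3 = 3·1 + 0   → remainder 0, stop. gcd = 1 (last nonzero row F).
The gcd is 1, so 18 is invertible mod 43. The last nonzero row gives −5·43 + 12·18 = 1, so t = 12. So 18^(−1) ≡ 12 (mod 43). Verify: 18 · 12 = 216 ≡ 1 (mod 43). ✓

Final answer: 18^(−1) ≡ 12 (mod 43)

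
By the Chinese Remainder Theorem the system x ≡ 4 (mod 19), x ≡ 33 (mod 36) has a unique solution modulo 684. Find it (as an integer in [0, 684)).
x ≡ 213 (mod 684); the representative in [0, 684) is 213

The moduli 19, 36 are pairwise coprime, so by the CRT there is a unique solution mod 19·36 = 684.
Solve by successive substitution. Start with x ≡ 4 (mod 19).
  Combine with x ≡ 33 (mod 36): write x = 4 + 19·t and require 4 + 19·t ≡ 33 (mod 36), i.e. 19·t ≡ 33 − 4 ≡ 29 (mod 36). Since 19^(−1) ≡ 19 (mod 36), t ≡ 19·29 ≡ 11 (mod 36). So x ≡ 4 + 19·11 = 213 (mod 684).
Unique solution in [0, 684): x = 213.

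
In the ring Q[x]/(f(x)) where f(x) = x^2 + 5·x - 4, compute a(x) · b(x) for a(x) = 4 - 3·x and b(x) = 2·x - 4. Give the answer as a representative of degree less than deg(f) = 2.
a · b ≡ 50·x - 40 (mod f(x))

First multiply in Q[x] without reducing: a · b = -6·x^2 + 20·x - 16. Now divide by f(x) = x^2 + 5·x - 4, eliminating the leading term at each step:
  leading term -6·x^2: subtract (-6)·f(x) = -6·x^2 - 30·x + 24, leaving 50·x - 40
The degree is now < 2, so this is the remainder. Hence a · b ≡ 50·x - 40 in Q[x]/(f).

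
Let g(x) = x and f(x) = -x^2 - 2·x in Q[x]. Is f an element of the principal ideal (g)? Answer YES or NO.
YES

In Q[x] the ideal (g) consists of all multiples of g, so f ∈ (g) iff g | f, i.e. iff the remainder of f on division by g is 0. Divide f by g (g is monic, so eliminate the leading term of the running remainder at each step):
  leading term -x^2: subtract (-x)·g(x) = -x^2, leaving -2·x
  leading term -2·x: subtract (-2)·g(x) = -2·x, leaving 0
The remainder is 0, so f(x) = g(x) · h(x) with h(x) = -x - 2. Hence g | f, i.e. f ∈ (g).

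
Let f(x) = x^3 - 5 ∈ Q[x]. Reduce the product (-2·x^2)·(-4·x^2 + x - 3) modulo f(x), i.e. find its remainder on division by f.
a · b ≡ 6·x^2 + 40·x - 10 (mod f(x))

First multiply in Q[x] without reducing: a · b = 8·x^4 - 2·x^3 + 6·x^2. Now divide by f(x) = x^3 - 5, eliminating the leading term at each step:
  leading term 8·x^4: subtract (8·x)·f(x) = 8·x^4 - 40·x, leaving -2·x^3 + 6·x^2 + 40·x
  leading term -2·x^3: subtract (-2)·f(x) = 10 - 2·x^3, leaving 6·x^2 + 40·x - 10
The degree is now < 3, so this is the remainder. Hence a · b ≡ 6·x^2 + 40·x - 10 in Q[x]/(f).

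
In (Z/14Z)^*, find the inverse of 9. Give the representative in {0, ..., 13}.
Apply the extended Euclidean algorithm to (14, 9), tracking rows (r, s, t) with s·14 + t·9 = r. Each division r_prev = q·r_cur + r_new produces the new row as (previous row) − q·(current row):
  row A: (14, 1, 0)   [1·14 + 0·9 = 14]
  row B: (9, 0, 1)   [0·14 + 1·9 = 9]
  14 = 1·9 + 5   → row C = row A − 1·row B = (5, 1, −1)   [check: 1·14 − 1·9 = 5]
  9 = 1·5 + 4   → row D = row B − 1·row C = (4, −1, 2)   [check: −1·14 + 2·9 = 4]
  5 = 1·4 + 1   → row E = row C − 1·row D = (1, 2, −3)   [check: 2·14 − 3·9 = 1]
  4 = 4·1 + 0   → remainder 0, stop. gcd = 1 (last nonzero row E).
The gcd is 1, so 9 is invertible mod 14. The last nonzero row gives 2·14 − 3·9 = 1, so t = −3. So 9^(−1) ≡ −3 ≡ 11 (mod 14). Verify: 9 · 11 = 99 ≡ 1 (mod 14). ✓

Final answer: 9^(−1) ≡ 11 (mod 14)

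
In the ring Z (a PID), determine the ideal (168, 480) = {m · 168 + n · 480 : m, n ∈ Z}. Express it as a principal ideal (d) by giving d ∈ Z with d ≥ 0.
In the PID Z, (a, b) is generated by gcd(a, b). Compute gcd(480, 168) with the extended Euclidean algorithm, tracking rows (r, s, t) with s·480 + t·168 = r:
  row A: (480, 1, 0)   [1·480 + 0·168 = 480]
  row B: (168, 0, 1)   [0·480 + 1·168 = 168]
  480 = 2·168 + 144   → row C = row A − 2·row B = (144, 1, −2)   [check: 1·480 − 2·168 = 144]
  168 = 1·144 + 24   → row D = row B − 1·row C = (24, −1, 3)   [check: −1·480 + 3·168 = 24]
  144 = 6·24 + 0   → remainder 0, stop. gcd = 24 (last nonzero row D).
So gcd(168, 480) = 24, with Bézout identity −1·480 + 3·168 = 24. Containment (⊇): the Bézout identity exhibits 24 as an element of (168, 480), giving (24) ⊆ (168, 480). Containment (⊆): since 24 | 168 and 24 | 480 (168 = 24·7, 480 = 24·20), every Z-linear combination of 168 and 480 is divisible by 24, so (168, 480) ⊆ (24). Therefore (168, 480) = (24), d = 24.

Final answer: (168, 480) = (24); d = 24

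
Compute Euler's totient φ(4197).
φ(4197) = 2796

φ is multiplicative, with φ(p^e) = p^e − p^(e−1). Factorise 4197 = 3 · 1399. Then
  φ(4197) = (3 − 1) · (1399 − 1) = 2 · 1398 = 2796.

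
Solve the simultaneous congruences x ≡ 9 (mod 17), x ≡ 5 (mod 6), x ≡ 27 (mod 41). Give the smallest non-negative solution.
The moduli 17, 6, 41 are pairwise coprime, so by the CRT there is a unique solution mod 17·6·41 = 4182.
Solve by successive substitution. Start with x ≡ 9 (mod 17).
  Combine with x ≡ 5 (mod 6): write x = 9 + 17·t and require 9 + 17·t ≡ 5 (mod 6), i.e. 17·t ≡ 5 − 9 ≡ 2 (mod 6). Since 17^(−1) ≡ 5 (mod 6) (17 ≡ 5 (mod 6)), t ≡ 5·2 ≡ 4 (mod 6). So x ≡ 9 + 17·4 = 77 (mod 102).
  Combine with x ≡ 27 (mod 41): write x = 77 + 102·t and require 77 + 102·t ≡ 27 (mod 41), i.e. 102·t ≡ 27 − 77 ≡ 32 (mod 41). Since 102^(−1) ≡ 39 (mod 41) (102 ≡ 20 (mod 41)), t ≡ 39·32 ≡ 18 (mod 41). So x ≡ 77 + 102·18 = 1913 (mod 4182).
Unique solution in [0, 4182): x = 1913.

Final answer: x ≡ 1913 (mod 4182); the representative in [0, 4182) is 1913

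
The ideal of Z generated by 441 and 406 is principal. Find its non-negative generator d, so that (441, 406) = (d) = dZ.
(441, 406) = (7); d = 7

In the PID Z, (a, b) is generated by gcd(a, b). Compute gcd(441, 406) with the extended Euclidean algorithm, tracking rows (r, s, t) with s·441 + t·406 = r:
  row A: (441, 1, 0)   [1·441 + 0·406 = 441]
  row B: (406, 0, 1)   [0·441 + 1·406 = 406]
  441 = 1·406 + 35   → row C = row A − 1·row B = (35, 1, −1)   [check: 1·441 − 1·406 = 35]
  406 = 11·35 + 21   → row D = row B − 11·row C = (21, −11, 12)   [check: −11·441 + 12·406 = 21]
  35 = 1·21 + 14   → row E = row C − 1·row D = (14, 12, −13)   [check: 12·441 − 13·406 = 14]
  21 = 1·14 + 7   → row F = row D − 1·row E = (7, −23, 25)   [check: −23·441 + 25·406 = 7]
  14 = 2·7 + 0   → remainder 0, stop. gcd = 7 (last nonzero row F).
So gcd(441, 406) = 7, with Bézout identity −23·441 + 25·406 = 7. Containment (⊇): the Bézout identity exhibits 7 as an element of (441, 406), giving (7) ⊆ (441, 406). Containment (⊆): since 7 | 441 and 7 | 406 (441 = 7·63, 406 = 7·58), every Z-linear combination of 441 and 406 is divisible by 7, so (441, 406) ⊆ (7). Therefore (441, 406) = (7), d = 7.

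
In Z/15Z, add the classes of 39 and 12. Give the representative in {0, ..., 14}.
Reduce the summands first: 39 ≡ 9 (mod 15), so 39 + 12 ≡ 9 + 12 (mod 15). 9 + 12 = 21; 21 = 1·15 + 6, so (39 + 12) mod 15 = 6.

Final answer: 6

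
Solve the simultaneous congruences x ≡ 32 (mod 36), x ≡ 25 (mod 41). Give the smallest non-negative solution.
The moduli 36, 41 are pairwise coprime, so by the CRT there is a unique solution mod 36·41 = 1476.
Solve by successive substitution. Start with x ≡ 32 (mod 36).
  Combine with x ≡ 25 (mod 41): write x = 32 + 36·t and require 32 + 36·t ≡ 25 (mod 41), i.e. 36·t ≡ 25 − 32 ≡ 34 (mod 41). Since 36^(−1) ≡ 8 (mod 41), t ≡ 8·34 ≡ 26 (mod 41). So x ≡ 32 + 36·26 = 968 (mod 1476).
Unique solution in [0, 1476): x = 968.

Final answer: x ≡ 968 (mod 1476); the representative in [0, 1476) is 968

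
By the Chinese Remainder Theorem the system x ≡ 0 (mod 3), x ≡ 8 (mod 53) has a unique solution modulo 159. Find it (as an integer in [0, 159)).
x ≡ 114 (mod 159); the representative in [0, 159) is 114

The moduli 3, 53 are pairwise coprime, so by the CRT there is a unique solution mod 3·53 = 159.
Solve by successive substitution. Start with x ≡ 0 (mod 3).
  Combine with x ≡ 8 (mod 53): write x = 3·t and require 3·t ≡ 8 (mod 53). Since 3^(−1) ≡ 18 (mod 53), t ≡ 18·8 ≡ 38 (mod 53). So x ≡ 3·38 = 114 (mod 159).
Unique solution in [0, 159): x = 114.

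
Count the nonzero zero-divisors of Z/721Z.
Z/721Z has 108 nonzero zero-divisors

In Z/721Z each nonzero element is either a unit (gcd with 721 is 1) or a zero-divisor (gcd > 1). The number of units is φ(721): factorise 721 = 7 · 103, so φ(721) = (7 − 1) · (103 − 1) = 6 · 102 = 612. The nonzero elements number 721 − 1 = 720. Hence the nonzero zero-divisors number 720 − 612 = 108.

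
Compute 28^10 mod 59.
Use repeated squaring. Binary(10) = 1010. Walk through the bits of the exponent 10 left-to-right: at each bit after the leading one, square the running value, then multiply by 28 if the bit is 1 (always reducing mod 59):
  bit 1 = 1 (leading): start with 28.
  bit 2 = 0: square 28^2 = 784 ≡ 17 (mod 59).
  bit 3 = 1: square 17^2 = 289 ≡ 53; bit is 1, so multiply 53·28 = 1484 ≡ 9 (mod 59).
  bit 4 = 0: square 9^2 = 81 ≡ 22 (mod 59).
Final value: 28^10 ≡ 22 (mod 59).

Final answer: 22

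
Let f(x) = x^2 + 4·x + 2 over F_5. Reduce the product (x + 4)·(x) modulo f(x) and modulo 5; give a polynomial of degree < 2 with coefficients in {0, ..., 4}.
a · b ≡ 3 (mod f(x))

Multiply as integer polynomials: a · b = x^2 + 4·x. Reducing coefficients mod 5: a · b ≡ x^2 + 4·x. Now divide by f(x) = x^2 + 4·x + 2 in F_5[x], eliminating the leading term at each step:
  leading term x^2: subtract (1)·f(x) = x^2 + 4·x + 2, leaving 3 (coefficients mod 5)
The degree is now < 2, so this is the remainder. Hence a · b ≡ 3 in F_5[x]/(f).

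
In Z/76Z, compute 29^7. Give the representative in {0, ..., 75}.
53

Use repeated squaring. Binary(7) = 111. Walk through the bits of the exponent 7 left-to-right: at each bit after the leading one, square the running value, then multiply by 29 if the bit is 1 (always reducing mod 76):
  bit 1 = 1 (leading): start with 29.
  bit 2 = 1: square 29^2 = 841 ≡ 5; bit is 1, so multiply 5·29 = 145 ≡ 69 (mod 76).
  bit 3 = 1: square 69^2 = 4761 ≡ 49; bit is 1, so multiply 49·29 = 1421 ≡ 53 (mod 76).
Final value: 29^7 ≡ 53 (mod 76).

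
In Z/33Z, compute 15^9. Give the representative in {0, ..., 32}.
3

Use repeated squaring. Binary(9) = 1001. Walk through the bits of the exponent 9 left-to-right: at each bit after the leading one, square the running value, then multiply by 15 if the bit is 1 (always reducing mod 33):
  bit 1 = 1 (leading): start with 15.
  bit 2 = 0: square 15^2 = 225 ≡ 27 (mod 33).
  bit 3 = 0: square 27^2 = 729 ≡ 3 (mod 33).
  bit 4 = 1: square 3^2 = 9; bit is 1, so multiply 9·15 = 135 ≡ 3 (mod 33).
Final value: 15^9 ≡ 3 (mod 33).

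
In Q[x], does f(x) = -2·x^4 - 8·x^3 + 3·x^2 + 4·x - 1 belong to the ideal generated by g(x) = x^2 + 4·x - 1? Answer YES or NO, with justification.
In Q[x] the ideal (g) consists of all multiples of g, so f ∈ (g) iff g | f, i.e. iff the remainder of f on division by g is 0. Divide f by g (g is monic, so eliminate the leading term of the running remainder at each step):
  leading term -2·x^4: subtract (-2·x^2)·g(x) = -2·x^4 - 8·x^3 + 2·x^2, leaving x^2 + 4·x - 1
  leading term x^2: subtract (1)·g(x) = x^2 + 4·x - 1, leaving 0
The remainder is 0, so f(x) = g(x) · h(x) with h(x) = 1 - 2·x^2. Hence g | f, i.e. f ∈ (g).

Final answer: YES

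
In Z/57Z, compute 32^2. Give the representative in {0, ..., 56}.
55

Use repeated squaring. Binary(2) = 10. Walk through the bits of the exponent 2 left-to-right: at each bit after the leading one, square the running value, then multiply by 32 if the bit is 1 (always reducing mod 57):
  bit 1 = 1 (leading): start with 32.
  bit 2 = 0: square 32^2 = 1024 ≡ 55 (mod 57).
Final value: 32^2 ≡ 55 (mod 57).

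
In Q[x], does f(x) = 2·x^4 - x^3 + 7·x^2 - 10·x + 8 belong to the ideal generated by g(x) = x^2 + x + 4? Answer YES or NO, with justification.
In Q[x] the ideal (g) consists of all multiples of g, so f ∈ (g) iff g | f, i.e. iff the remainder of f on division by g is 0. Divide f by g (g is monic, so eliminate the leading term of the running remainder at each step):
  leading term 2·x^4: subtract (2·x^2)·g(x) = 2·x^4 + 2·x^3 + 8·x^2, leaving -3·x^3 - x^2 - 10·x + 8
  leading term -3·x^3: subtract (-3·x)·g(x) = -3·x^3 - 3·x^2 - 12·x, leaving 2·x^2 + 2·x + 8
  leading term 2·x^2: subtract (2)·g(x) = 2·x^2 + 2·x + 8, leaving 0
The remainder is 0, so f(x) = g(x) · h(x) with h(x) = 2·x^2 - 3·x + 2. Hence g | f, i.e. f ∈ (g).

Final answer: YES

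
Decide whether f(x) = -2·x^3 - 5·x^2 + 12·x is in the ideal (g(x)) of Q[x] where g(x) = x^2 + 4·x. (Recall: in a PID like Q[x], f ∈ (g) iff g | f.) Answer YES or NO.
YES

In Q[x] the ideal (g) consists of all multiples of g, so f ∈ (g) iff g | f, i.e. iff the remainder of f on division by g is 0. Divide f by g (g is monic, so eliminate the leading term of the running remainder at each step):
  leading term -2·x^3: subtract (-2·x)·g(x) = -2·x^3 - 8·x^2, leaving 3·x^2 + 12·x
  leading term 3·x^2: subtract (3)·g(x) = 3·x^2 + 12·x, leaving 0
The remainder is 0, so f(x) = g(x) · h(x) with h(x) = 3 - 2·x. Hence g | f, i.e. f ∈ (g).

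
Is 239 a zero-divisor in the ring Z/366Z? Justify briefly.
NO

gcd(239, 366) = 1, so 239 is a unit in Z/366Z (it has a multiplicative inverse). A unit cannot be a zero-divisor: if 239·b ≡ 0 then multiplying both sides by 239^(−1) gives b ≡ 0. So 239 is not a zero-divisor.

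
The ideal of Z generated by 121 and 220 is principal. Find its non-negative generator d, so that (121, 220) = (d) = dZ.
(121, 220) = (11); d = 11

In the PID Z, (a, b) is generated by gcd(a, b). Compute gcd(220, 121) with the extended Euclidean algorithm, tracking rows (r, s, t) with s·220 + t·121 = r:
  row A: (220, 1, 0)   [1·220 + 0·121 = 220]
  row B: (121, 0, 1)   [0·220 + 1·121 = 121]
  220 = 1·121 + 99   → row C = row A − 1·row B = (99, 1, −1)   [check: 1·220 − 1·121 = 99]
  121 = 1·99 + 22   → row D = row B − 1·row C = (22, −1, 2)   [check: −1·220 + 2·121 = 22]
  99 = 4·22 + 11   → row E = row C − 4·row D = (11, 5, −9)   [check: 5·220 − 9·121 = 11]
  22 = 2·11 + 0   → remainder 0, stop. gcd = 11 (last nonzero row E).
So gcd(121, 220) = 11, with Bézout identity 5·220 − 9·121 = 11. Containment (⊇): the Bézout identity exhibits 11 as an element of (121, 220), giving (11) ⊆ (121, 220). Containment (⊆): since 11 | 121 and 11 | 220 (121 = 11·11, 220 = 11·20), every Z-linear combination of 121 and 220 is divisible by 11, so (121, 220) ⊆ (11). Therefore (121, 220) = (11), d = 11.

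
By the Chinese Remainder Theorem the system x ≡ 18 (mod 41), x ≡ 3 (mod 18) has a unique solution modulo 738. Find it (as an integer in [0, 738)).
The moduli 41, 18 are pairwise coprime, so by the CRT there is a unique solution mod 41·18 = 738.
Solve by successive substitution. Start with x ≡ 18 (mod 41).
  Combine with x ≡ 3 (mod 18): write x = 18 + 41·t and require 18 + 41·t ≡ 3 (mod 18), i.e. 41·t ≡ 3 − 18 ≡ 3 (mod 18). Since 41^(−1) ≡ 11 (mod 18) (41 ≡ 5 (mod 18)), t ≡ 11·3 ≡ 15 (mod 18). So x ≡ 18 + 41·15 = 633 (mod 738).
Unique solution in [0, 738): x = 633.

Final answer: x ≡ 633 (mod 738); the representative in [0, 738) is 633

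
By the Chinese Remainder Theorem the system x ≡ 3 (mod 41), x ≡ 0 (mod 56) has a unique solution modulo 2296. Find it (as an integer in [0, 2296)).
The moduli 41, 56 are pairwise coprime, so by the CRT there is a unique solution mod 41·56 = 2296.
Solve by successive substitution. Start with x ≡ 3 (mod 41).
  Combine with x ≡ 0 (mod 56): write x = 3 + 41·t and require 3 + 41·t ≡ 0 (mod 56), i.e. 41·t ≡ 0 − 3 ≡ 53 (mod 56). Since 41^(−1) ≡ 41 (mod 56), t ≡ 41·53 ≡ 45 (mod 56). So x ≡ 3 + 41·45 = 1848 (mod 2296).
Unique solution in [0, 2296): x = 1848.

Final answer: x ≡ 1848 (mod 2296); the representative in [0, 2296) is 1848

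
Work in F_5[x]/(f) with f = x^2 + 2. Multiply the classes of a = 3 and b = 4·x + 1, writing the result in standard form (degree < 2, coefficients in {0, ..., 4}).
Multiply as integer polynomials: a · b = 12·x + 3. Reducing coefficients mod 5: a · b ≡ 2·x + 3. This already has degree < 2, so no reduction by f is needed. Hence a · b ≡ 2·x + 3 in F_5[x]/(f).

Final answer: a · b ≡ 2·x + 3 (mod f(x))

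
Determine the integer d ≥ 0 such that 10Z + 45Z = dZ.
In the PID Z, (a, b) is generated by gcd(a, b). Compute gcd(45, 10) with the extended Euclidean algorithm, tracking rows (r, s, t) with s·45 + t·10 = r:
  row A: (45, 1, 0)   [1·45 + 0·10 = 45]
  row B: (10, 0, 1)   [0·45 + 1·10 = 10]
  45 = 4·10 + 5   → row C = row A − 4·row B = (5, 1, −4)   [check: 1·45 − 4·10 = 5]
  10 = 2·5 + 0   → remainder 0, stop. gcd = 5 (last nonzero row C).
So gcd(10, 45) = 5, with Bézout identity 1·45 − 4·10 = 5. Containment (⊇): the Bézout identity exhibits 5 as an element of (10, 45), giving (5) ⊆ (10, 45). Containment (⊆): since 5 | 10 and 5 | 45 (10 = 5·2, 45 = 5·9), every Z-linear combination of 10 and 45 is divisible by 5, so (10, 45) ⊆ (5). Therefore (10, 45) = (5), d = 5.

Final answer: (10, 45) = (5); d = 5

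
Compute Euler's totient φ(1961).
φ(1961) = 1872

φ is multiplicative, with φ(p^e) = p^e − p^(e−1). Factorise 1961 = 37 · 53. Then
  φ(1961) = (37 − 1) · (53 − 1) = 36 · 52 = 1872.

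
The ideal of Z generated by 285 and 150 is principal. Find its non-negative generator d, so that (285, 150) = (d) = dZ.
(285, 150) = (15); d = 15

In the PID Z, (a, b) is generated by gcd(a, b). Compute gcd(285, 150) with the extended Euclidean algorithm, tracking rows (r, s, t) with s·285 + t·150 = r:
  row A: (285, 1, 0)   [1·285 + 0·150 = 285]
  row B: (150, 0, 1)   [0·285 + 1·150 = 150]
  285 = 1·150 + 135   → row C = row A − 1·row B = (135, 1, −1)   [check: 1·285 − 1·150 = 135]
  150 = 1·135 + 15   → row D = row B − 1·row C = (15, −1, 2)   [check: −1·285 + 2·150 = 15]
  135 = 9·15 + 0   → remainder 0, stop. gcd = 15 (last nonzero row D).
So gcd(285, 150) = 15, with Bézout identity −1·285 + 2·150 = 15. Containment (⊇): the Bézout identity exhibits 15 as an element of (285, 150), giving (15) ⊆ (285, 150). Containment (⊆): since 15 | 285 and 15 | 150 (285 = 15·19, 150 = 15·10), every Z-linear combination of 285 and 150 is divisible by 15, so (285, 150) ⊆ (15). Therefore (285, 150) = (15), d = 15.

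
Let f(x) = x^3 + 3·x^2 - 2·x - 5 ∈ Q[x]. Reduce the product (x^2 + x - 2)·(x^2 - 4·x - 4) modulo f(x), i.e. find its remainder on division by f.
a · b ≡ 10·x^2 - 3·x - 22 (mod f(x))

First multiply in Q[x] without reducing: a · b = x^4 - 3·x^3 - 10·x^2 + 4·x + 8. Now divide by f(x) = x^3 + 3·x^2 - 2·x - 5, eliminating the leading term at each step:
  leading term x^4: subtract (x)·f(x) = x^4 + 3·x^3 - 2·x^2 - 5·x, leaving -6·x^3 - 8·x^2 + 9·x + 8
  leading term -6·x^3: subtract (-6)·f(x) = -6·x^3 - 18·x^2 + 12·x + 30, leaving 10·x^2 - 3·x - 22
The degree is now < 3, so this is the remainder. Hence a · b ≡ 10·x^2 - 3·x - 22 in Q[x]/(f).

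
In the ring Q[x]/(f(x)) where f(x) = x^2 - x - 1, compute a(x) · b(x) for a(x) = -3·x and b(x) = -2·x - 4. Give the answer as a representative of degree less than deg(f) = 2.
a · b ≡ 18·x + 6 (mod f(x))

First multiply in Q[x] without reducing: a · b = 6·x^2 + 12·x. Now divide by f(x) = x^2 - x - 1, eliminating the leading term at each step:
  leading term 6·x^2: subtract (6)·f(x) = 6·x^2 - 6·x - 6, leaving 18·x + 6
The degree is now < 2, so this is the remainder. Hence a · b ≡ 18·x + 6 in Q[x]/(f).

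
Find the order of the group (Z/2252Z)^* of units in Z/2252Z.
|(Z/2252Z)^*| = 1124

(Z/2252Z)^* consists of the classes a with gcd(a, 2252) = 1, so its order is φ(2252). φ is multiplicative, with φ(p^e) = p^e − p^(e−1). Factorise 2252 = 2^2 · 563. Then
  φ(2252) = (2^2 − 2^1) · (563 − 1) = 2 · 562 = 1124.
Thus |(Z/2252Z)^*| = 1124.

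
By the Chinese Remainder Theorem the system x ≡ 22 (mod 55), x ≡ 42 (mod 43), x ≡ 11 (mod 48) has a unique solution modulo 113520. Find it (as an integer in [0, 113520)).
x ≡ 22187 (mod 113520); the representative in [0, 113520) is 22187

The moduli 55, 43, 48 are pairwise coprime, so by the CRT there is a unique solution mod 55·43·48 = 113520.
Solve by successive substitution. Start with x ≡ 22 (mod 55).
  Combine with x ≡ 42 (mod 43): write x = 22 + 55·t and require 22 + 55·t ≡ 42 (mod 43), i.e. 55·t ≡ 42 − 22 ≡ 20 (mod 43). Since 55^(−1) ≡ 18 (mod 43) (55 ≡ 12 (mod 43)), t ≡ 18·20 ≡ 16 (mod 43). So x ≡ 22 + 55·16 = 902 (mod 2365).
  Combine with x ≡ 11 (mod 48): write x = 902 + 2365·t and require 902 + 2365·t ≡ 11 (mod 48), i.e. 2365·t ≡ 11 − 902 ≡ 21 (mod 48). Since 2365^(−1) ≡ 37 (mod 48) (2365 ≡ 13 (mod 48)), t ≡ 37·21 ≡ 9 (mod 48). So x ≡ 902 + 2365·9 = 22187 (mod 113520).
Unique solution in [0, 113520): x = 22187.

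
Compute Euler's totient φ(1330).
φ(1330) = 432

φ is multiplicative, with φ(p^e) = p^e − p^(e−1). Factorise 1330 = 2 · 5 · 7 · 19. Then
  φ(1330) = (2 − 1) · (5 − 1) · (7 − 1) · (19 − 1) = 1 · 4 · 6 · 18 = 432.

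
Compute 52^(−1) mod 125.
52^(−1) ≡ 113 (mod 125)

Apply the extended Euclidean algorithm to (125, 52), tracking rows (r, s, t) with s·125 + t·52 = r. Each division r_prev = q·r_cur + r_new produces the new row as (previous row) − q·(current row):
  row A: (125, 1, 0)   [1·125 + 0·52 = 125]
  row B: (52, 0, 1)   [0·125 + 1·52 = 52]
  125 = 2·52 + 21   → row C = row A − 2·row B = (21, 1, −2)   [check: 1·125 − 2·52 = 21]
  52 = 2·21 + 10   → row D = row B − 2·row C = (10, −2, 5)   [check: −2·125 + 5·52 = 10]
  21 = 2·10 + 1   → row E = row C − 2·row D = (1, 5, −12)   [check: 5·125 − 12·52 = 1]
  10 = 10·1 + 0   → remainder 0, stop. gcd = 1 (last nonzero row E).
The gcd is 1, so 52 is invertible mod 125. The last nonzero row gives 5·125 − 12·52 = 1, so t = −12. So 52^(−1) ≡ −12 ≡ 113 (mod 125). Verify: 52 · 113 = 5876 ≡ 1 (mod 125). ✓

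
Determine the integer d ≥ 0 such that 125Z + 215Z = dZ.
In the PID Z, (a, b) is generated by gcd(a, b). Compute gcd(215, 125) with the extended Euclidean algorithm, tracking rows (r, s, t) with s·215 + t·125 = r:
  row A: (215, 1, 0)   [1·215 + 0·125 = 215]
  row B: (125, 0, 1)   [0·215 + 1·125 = 125]
  215 = 1·125 + 90   → row C = row A − 1·row B = (90, 1, −1)   [check: 1·215 − 1·125 = 90]
  125 = 1·90 + 35   → row D = row B − 1·row C = (35, −1, 2)   [check: −1·215 + 2·125 = 35]
  90 = 2·35 + 20   → row E = row C − 2·row D = (20, 3, −5)   [check: 3·215 − 5·125 = 20]
  35 = 1·20 + 15   → row F = row D − 1·row E = (15, −4, 7)   [check: −4·215 + 7·125 = 15]
  20 = 1·15 + 5   → row G = row E − 1·row F = (5, 7, −12)   [check: 7·215 − 12·125 = 5]
  15 = 3·5 + 0   → remainder 0, stop. gcd = 5 (last nonzero row G).
So gcd(125, 215) = 5, with Bézout identity 7·215 − 12·125 = 5. Containment (⊇): the Bézout identity exhibits 5 as an element of (125, 215), giving (5) ⊆ (125, 215). Containment (⊆): since 5 | 125 and 5 | 215 (125 = 5·25, 215 = 5·43), every Z-linear combination of 125 and 215 is divisible by 5, so (125, 215) ⊆ (5). Therefore (125, 215) = (5), d = 5.

Final answer: (125, 215) = (5); d = 5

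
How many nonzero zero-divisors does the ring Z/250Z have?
In Z/250Z each nonzero element is either a unit (gcd with 250 is 1) or a zero-divisor (gcd > 1). The number of units is φ(250): factorise 250 = 2 · 5^3, so φ(250) = (2 − 1) · (5^3 − 5^2) = 1 · 100 = 100. The nonzero elements number 250 − 1 = 249. Hence the nonzero zero-divisors number 249 − 100 = 149.

Final answer: Z/250Z has 149 nonzero zero-divisors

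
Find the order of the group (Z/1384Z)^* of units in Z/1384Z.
|(Z/1384Z)^*| = 688

(Z/1384Z)^* consists of the classes a with gcd(a, 1384) = 1, so its order is φ(1384). φ is multiplicative, with φ(p^e) = p^e − p^(e−1). Factorise 1384 = 2^3 · 173. Then
  φ(1384) = (2^3 − 2^2) · (173 − 1) = 4 · 172 = 688.
Thus |(Z/1384Z)^*| = 688.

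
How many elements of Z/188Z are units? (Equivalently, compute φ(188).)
Z/188Z has φ(188) = 92 units

An element a ∈ Z/188Z is a unit iff gcd(a, 188) = 1, so the number of units is φ(188). φ is multiplicative, with φ(p^e) = p^e − p^(e−1). Factorise 188 = 2^2 · 47. Then
  φ(188) = (2^2 − 2^1) · (47 − 1) = 2 · 46 = 92.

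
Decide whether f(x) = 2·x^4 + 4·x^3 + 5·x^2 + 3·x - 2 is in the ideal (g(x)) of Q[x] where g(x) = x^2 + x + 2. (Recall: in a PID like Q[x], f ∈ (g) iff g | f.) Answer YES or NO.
YES

In Q[x] the ideal (g) consists of all multiples of g, so f ∈ (g) iff g | f, i.e. iff the remainder of f on division by g is 0. Divide f by g (g is monic, so eliminate the leading term of the running remainder at each step):
  leading term 2·x^4: subtract (2·x^2)·g(x) = 2·x^4 + 2·x^3 + 4·x^2, leaving 2·x^3 + x^2 + 3·x - 2
  leading term 2·x^3: subtract (2·x)·g(x) = 2·x^3 + 2·x^2 + 4·x, leaving -x^2 - x - 2
  leading term -x^2: subtract (-1)·g(x) = -x^2 - x - 2, leaving 0
The remainder is 0, so f(x) = g(x) · h(x) with h(x) = 2·x^2 + 2·x - 1. Hence g | f, i.e. f ∈ (g).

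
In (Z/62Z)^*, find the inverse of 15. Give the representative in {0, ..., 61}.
15^(−1) ≡ 29 (mod 62)

Apply the extended Euclidean algorithm to (62, 15), tracking rows (r, s, t) with s·62 + t·15 = r. Each division r_prev = q·r_cur + r_new produces the new row as (previous row) − q·(current row):
  row A: (62, 1, 0)   [1·62 + 0·15 = 62]
  row B: (15, 0, 1)   [0·62 + 1·15 = 15]
  62 = 4·15 + 2   → row C = row A − 4·row B = (2, 1, −4)   [check: 1·62 − 4·15 = 2]
  15 = 7·2 + 1   → row D = row B − 7·row C = (1, −7, 29)   [check: −7·62 + 29·15 = 1]
  2 = 2·1 + 0   → remainder 0, stop. gcd = 1 (last nonzero row D).
The gcd is 1, so 15 is invertible mod 62. The last nonzero row gives −7·62 + 29·15 = 1, so t = 29. So 15^(−1) ≡ 29 (mod 62). Verify: 15 · 29 = 435 ≡ 1 (mod 62). ✓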